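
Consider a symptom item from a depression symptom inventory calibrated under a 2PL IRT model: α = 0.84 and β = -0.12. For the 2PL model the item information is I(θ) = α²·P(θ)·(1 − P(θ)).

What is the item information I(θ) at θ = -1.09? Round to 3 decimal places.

P = 1/(1+e^{0.8148}) = 0.3069
P(1−P) = 0.3069 × 0.6931 = 0.2127
I = α² × P(1−P) = 0.84² × 0.2127 = 0.15008

0.150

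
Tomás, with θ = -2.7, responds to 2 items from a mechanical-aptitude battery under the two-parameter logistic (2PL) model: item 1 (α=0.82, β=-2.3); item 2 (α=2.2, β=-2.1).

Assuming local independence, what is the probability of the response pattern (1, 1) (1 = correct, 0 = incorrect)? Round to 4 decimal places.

P(θ) = 1 / (1 + exp(−α(θ − β)))
P_1 = 1/(1+e^{0.3280}) = 0.4187
P_2 = 1/(1+e^{1.3200}) = 0.2108
L = P_1 × P_2 = 0.4187 × 0.2108 = 0.08828

0.0883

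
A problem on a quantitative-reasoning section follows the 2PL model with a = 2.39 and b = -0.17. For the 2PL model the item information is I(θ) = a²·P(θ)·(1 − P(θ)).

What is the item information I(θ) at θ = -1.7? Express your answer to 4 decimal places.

P = 1/(1+e^{3.6567}) = 0.0252
P(1−P) = 0.0252 × 0.9748 = 0.0245
I = a² × P(1−P) = 2.39² × 0.0245 = 0.14014

0.1401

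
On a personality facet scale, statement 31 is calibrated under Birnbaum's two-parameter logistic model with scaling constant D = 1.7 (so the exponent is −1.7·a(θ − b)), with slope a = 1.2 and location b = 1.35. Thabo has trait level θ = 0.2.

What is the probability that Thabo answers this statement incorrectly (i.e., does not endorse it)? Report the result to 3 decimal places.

P(θ) = 1 / (1 + exp(−D·a(θ − b)))
Exponent: 1.7 × 1.2 × (0.2 − 1.35) = -2.3460
1/(1 + e^{2.3460}) = 0.0874
P = 0.0874
P(incorrect) = 1 − 0.0874 = 0.9126

0.913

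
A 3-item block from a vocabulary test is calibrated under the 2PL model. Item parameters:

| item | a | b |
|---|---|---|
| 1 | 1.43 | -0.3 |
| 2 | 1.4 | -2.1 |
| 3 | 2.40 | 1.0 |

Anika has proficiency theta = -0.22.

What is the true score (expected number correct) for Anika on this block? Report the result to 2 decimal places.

P(theta) = 1 / (1 + exp(−a(theta − b)))
P_1 = 1/(1+e^{-0.1144}) = 0.5286
P_2 = 1/(1+e^{-2.6320}) = 0.9329
P_3 = 1/(1+e^{2.9280}) = 0.0508
E[score] = 0.5286 + 0.9329 + 0.0508 = 1.5122

1.51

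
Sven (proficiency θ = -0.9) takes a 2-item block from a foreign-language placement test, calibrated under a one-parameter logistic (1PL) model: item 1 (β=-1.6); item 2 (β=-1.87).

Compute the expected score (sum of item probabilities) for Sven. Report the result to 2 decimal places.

1.39

P(θ) = 1 / (1 + exp(−(θ − β)))
P_1 = 1/(1+e^{-0.7000}) = 0.6682
P_2 = 1/(1+e^{-0.9700}) = 0.7251
E[score] = 0.6682 + 0.7251 = 1.3933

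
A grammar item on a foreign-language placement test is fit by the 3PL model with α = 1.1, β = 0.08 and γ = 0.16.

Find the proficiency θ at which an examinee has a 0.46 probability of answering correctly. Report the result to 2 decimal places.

-0.45

P(θ) = γ + (1 − γ) · 1 / (1 + exp(−α(θ − β)))
Remove guessing floor: (0.46 − 0.16)/(1 − 0.16) = 0.3571
logit = ln(0.3571/0.6429) = -0.5878
θ = β + logit/(α) = 0.08 + (-0.5878)/1.1000 = -0.4544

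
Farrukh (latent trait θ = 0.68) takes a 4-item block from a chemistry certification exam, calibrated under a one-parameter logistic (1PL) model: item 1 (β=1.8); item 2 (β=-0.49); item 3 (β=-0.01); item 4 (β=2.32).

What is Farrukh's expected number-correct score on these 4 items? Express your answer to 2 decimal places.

1.84

P(θ) = 1 / (1 + exp(−(θ − β)))
P_1 = 1/(1+e^{1.1200}) = 0.2460
P_2 = 1/(1+e^{-1.1700}) = 0.7631
P_3 = 1/(1+e^{-0.6900}) = 0.6660
P_4 = 1/(1+e^{1.6400}) = 0.1625
E[score] = 0.2460 + 0.7631 + 0.6660 + 0.1625 = 1.8376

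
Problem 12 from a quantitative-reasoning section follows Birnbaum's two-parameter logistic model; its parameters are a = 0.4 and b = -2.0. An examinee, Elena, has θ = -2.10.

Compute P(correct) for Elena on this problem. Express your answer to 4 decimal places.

P(θ) = 1 / (1 + exp(−a(θ − b)))
Exponent: 0.4 × (-2.10 − (-2.0)) = -0.0400
1/(1 + e^{0.0400}) = 0.4900

0.4900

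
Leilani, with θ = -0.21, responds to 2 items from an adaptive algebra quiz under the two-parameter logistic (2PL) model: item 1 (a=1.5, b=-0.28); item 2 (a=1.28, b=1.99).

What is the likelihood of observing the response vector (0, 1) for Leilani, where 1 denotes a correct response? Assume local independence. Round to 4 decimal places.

P(θ) = 1 / (1 + exp(−a(θ − b)))
P_1 = 1/(1+e^{-0.1050}) = 0.5262
P_2 = 1/(1+e^{2.8160}) = 0.0565
L = (1−P_1) × P_2 = 0.4738 × 0.0565 = 0.02675

0.0268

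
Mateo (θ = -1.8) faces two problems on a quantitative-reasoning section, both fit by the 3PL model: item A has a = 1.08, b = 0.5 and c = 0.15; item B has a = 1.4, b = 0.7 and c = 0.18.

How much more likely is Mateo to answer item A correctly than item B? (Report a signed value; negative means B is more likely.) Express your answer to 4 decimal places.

0.0114

P(θ) = c + (1 − c) · 1 / (1 + exp(−a(θ − b)))
P_A = 0.2154
P_B = 0.2040
P_A − P_B = 0.0114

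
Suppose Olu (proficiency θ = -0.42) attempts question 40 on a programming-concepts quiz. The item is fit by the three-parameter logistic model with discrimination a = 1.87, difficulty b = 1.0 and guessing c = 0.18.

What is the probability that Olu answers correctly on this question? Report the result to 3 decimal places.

P(θ) = c + (1 − c) · 1 / (1 + exp(−a(θ − b)))
Exponent: 1.87 × (-0.42 − 1.0) = -2.6554
1/(1 + e^{2.6554}) = 0.0657
P = 0.18 + 0.82 × 0.0657 = 0.2338

0.234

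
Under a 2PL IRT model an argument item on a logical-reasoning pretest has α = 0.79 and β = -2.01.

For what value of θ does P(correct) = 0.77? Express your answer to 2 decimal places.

-0.48

P(θ) = 1 / (1 + exp(−α(θ − β)))
logit = ln(0.7700/0.2300) = 1.2083
θ = β + logit/(α) = -2.01 + 1.2083/0.7900 = -0.4805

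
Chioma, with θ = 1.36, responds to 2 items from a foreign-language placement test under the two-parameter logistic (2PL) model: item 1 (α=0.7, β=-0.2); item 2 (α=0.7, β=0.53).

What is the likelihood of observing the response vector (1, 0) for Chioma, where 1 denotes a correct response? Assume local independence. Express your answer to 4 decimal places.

P(θ) = 1 / (1 + exp(−α(θ − β)))
P_1 = 1/(1+e^{-1.0920}) = 0.7488
P_2 = 1/(1+e^{-0.5810}) = 0.6413
L = P_1 × (1−P_2) = 0.7488 × 0.3587 = 0.26858

0.2686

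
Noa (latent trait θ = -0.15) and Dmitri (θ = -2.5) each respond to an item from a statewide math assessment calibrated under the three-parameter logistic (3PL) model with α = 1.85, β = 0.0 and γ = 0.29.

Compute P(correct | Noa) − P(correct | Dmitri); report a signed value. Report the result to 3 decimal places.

0.299

P(θ) = γ + (1 − γ) · 1 / (1 + exp(−α(θ − β)))
P(Noa) = 0.5961  [exponent -0.2775]
P(Dmitri) = 0.2969  [exponent -4.6250]
Difference = 0.5961 − 0.2969 = 0.2992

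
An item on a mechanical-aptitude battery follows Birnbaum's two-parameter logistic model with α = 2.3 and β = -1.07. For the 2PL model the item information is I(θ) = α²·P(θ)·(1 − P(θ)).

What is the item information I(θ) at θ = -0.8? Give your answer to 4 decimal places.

P = 1/(1+e^{-0.6210}) = 0.6504
P(1−P) = 0.6504 × 0.3496 = 0.2274
I = α² × P(1−P) = 2.3² × 0.2274 = 1.20277

1.2028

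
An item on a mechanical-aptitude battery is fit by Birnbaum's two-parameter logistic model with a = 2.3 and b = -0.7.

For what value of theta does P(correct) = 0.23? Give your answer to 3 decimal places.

P(theta) = 1 / (1 + exp(−a(theta − b)))
logit = ln(0.2300/0.7700) = -1.2083
theta = b + logit/(a) = -0.7 + (-1.2083)/2.3000 = -1.2254

-1.225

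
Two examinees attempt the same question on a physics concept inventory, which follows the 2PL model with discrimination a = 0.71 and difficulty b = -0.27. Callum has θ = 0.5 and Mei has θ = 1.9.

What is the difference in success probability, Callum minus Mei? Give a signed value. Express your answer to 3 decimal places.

P(θ) = 1 / (1 + exp(−a(θ − b)))
P(Callum) = 0.6334  [exponent 0.5467]
P(Mei) = 0.8236  [exponent 1.5407]
Difference = 0.6334 − 0.8236 = -0.1902

-0.190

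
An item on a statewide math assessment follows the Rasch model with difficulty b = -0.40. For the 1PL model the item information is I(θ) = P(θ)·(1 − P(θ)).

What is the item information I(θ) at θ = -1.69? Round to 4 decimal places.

0.1693

P = 1/(1+e^{1.2900}) = 0.2159
P(1−P) = 0.2159 × 0.7841 = 0.1693
I = P(1−P) = 0.16926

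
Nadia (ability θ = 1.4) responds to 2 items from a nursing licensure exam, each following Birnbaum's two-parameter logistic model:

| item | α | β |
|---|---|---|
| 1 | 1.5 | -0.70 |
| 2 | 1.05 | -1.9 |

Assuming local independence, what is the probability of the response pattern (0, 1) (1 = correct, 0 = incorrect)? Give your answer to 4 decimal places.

0.0398

P(θ) = 1 / (1 + exp(−α(θ − β)))
P_1 = 1/(1+e^{-3.1500}) = 0.9589
P_2 = 1/(1+e^{-3.4650}) = 0.9697
L = (1−P_1) × P_2 = 0.0411 × 0.9697 = 0.03985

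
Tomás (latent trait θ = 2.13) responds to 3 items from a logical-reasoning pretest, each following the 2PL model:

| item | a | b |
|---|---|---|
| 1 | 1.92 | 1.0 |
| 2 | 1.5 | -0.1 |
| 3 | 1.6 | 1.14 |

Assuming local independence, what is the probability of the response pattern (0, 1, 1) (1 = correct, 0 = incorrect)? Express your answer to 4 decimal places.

P(θ) = 1 / (1 + exp(−a(θ − b)))
P_1 = 1/(1+e^{-2.1696}) = 0.8975
P_2 = 1/(1+e^{-3.3450}) = 0.9659
P_3 = 1/(1+e^{-1.5840}) = 0.8298
L = (1−P_1) × P_2 × P_3 = 0.1025 × 0.9659 × 0.8298 = 0.08217

0.0822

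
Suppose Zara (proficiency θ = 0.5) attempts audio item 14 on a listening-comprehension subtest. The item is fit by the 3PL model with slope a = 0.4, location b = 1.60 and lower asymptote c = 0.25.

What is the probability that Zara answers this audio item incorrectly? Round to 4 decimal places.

P(θ) = c + (1 − c) · 1 / (1 + exp(−a(θ − b)))
Exponent: 0.4 × (0.5 − 1.60) = -0.4400
1/(1 + e^{0.4400}) = 0.3917
P = 0.25 + 0.75 × 0.3917 = 0.5438
P(incorrect) = 1 − 0.5438 = 0.4562

0.4562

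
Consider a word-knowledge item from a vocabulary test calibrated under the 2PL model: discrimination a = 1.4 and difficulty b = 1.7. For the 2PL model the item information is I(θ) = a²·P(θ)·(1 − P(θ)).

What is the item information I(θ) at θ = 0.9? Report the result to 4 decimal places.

P = 1/(1+e^{1.1200}) = 0.2460
P(1−P) = 0.2460 × 0.7540 = 0.1855
I = a² × P(1−P) = 1.4² × 0.1855 = 0.36356

0.3636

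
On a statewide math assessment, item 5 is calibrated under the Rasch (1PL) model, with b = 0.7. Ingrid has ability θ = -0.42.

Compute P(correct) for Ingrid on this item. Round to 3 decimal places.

P(θ) = 1 / (1 + exp(−(θ − b)))
Exponent: (-0.42 − 0.7) = -1.1200
1/(1 + e^{1.1200}) = 0.2460
P = 0.2460

0.246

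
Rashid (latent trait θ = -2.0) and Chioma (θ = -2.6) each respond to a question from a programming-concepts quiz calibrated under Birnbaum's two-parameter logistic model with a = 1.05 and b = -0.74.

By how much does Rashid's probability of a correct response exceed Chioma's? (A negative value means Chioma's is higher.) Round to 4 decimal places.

P(θ) = 1 / (1 + exp(−a(θ − b)))
P(Rashid) = 0.2103  [exponent -1.3230]
P(Chioma) = 0.1242  [exponent -1.9530]
Difference = 0.2103 − 0.1242 = 0.0861

0.0861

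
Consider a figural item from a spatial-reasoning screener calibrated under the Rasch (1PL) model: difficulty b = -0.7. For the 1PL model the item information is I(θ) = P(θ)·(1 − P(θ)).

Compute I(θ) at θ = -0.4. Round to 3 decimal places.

0.244

P = 1/(1+e^{-0.3000}) = 0.5744
P(1−P) = 0.5744 × 0.4256 = 0.2445
I = P(1−P) = 0.24446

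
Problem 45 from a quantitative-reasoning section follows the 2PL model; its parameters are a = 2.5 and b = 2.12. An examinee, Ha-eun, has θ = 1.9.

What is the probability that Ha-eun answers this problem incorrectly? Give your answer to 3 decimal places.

0.634

P(θ) = 1 / (1 + exp(−a(θ − b)))
Exponent: 2.5 × (1.9 − 2.12) = -0.5500
1/(1 + e^{0.5500}) = 0.3659
P(incorrect) = 1 − 0.3659 = 0.6341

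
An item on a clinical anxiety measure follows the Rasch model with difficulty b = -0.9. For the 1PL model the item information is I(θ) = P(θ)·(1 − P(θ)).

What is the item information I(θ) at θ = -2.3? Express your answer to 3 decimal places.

P = 1/(1+e^{1.4000}) = 0.1978
P(1−P) = 0.1978 × 0.8022 = 0.1587
I = P(1−P) = 0.15868

0.159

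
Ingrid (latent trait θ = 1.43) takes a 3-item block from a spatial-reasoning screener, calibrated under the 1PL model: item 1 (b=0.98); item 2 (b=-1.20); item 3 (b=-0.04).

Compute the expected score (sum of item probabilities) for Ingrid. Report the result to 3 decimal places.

P(θ) = 1 / (1 + exp(−(θ − b)))
P_1 = 1/(1+e^{-0.4500}) = 0.6106
P_2 = 1/(1+e^{-2.6300}) = 0.9328
P_3 = 1/(1+e^{-1.4700}) = 0.8131
E[score] = 0.6106 + 0.9328 + 0.8131 = 2.3565

2.356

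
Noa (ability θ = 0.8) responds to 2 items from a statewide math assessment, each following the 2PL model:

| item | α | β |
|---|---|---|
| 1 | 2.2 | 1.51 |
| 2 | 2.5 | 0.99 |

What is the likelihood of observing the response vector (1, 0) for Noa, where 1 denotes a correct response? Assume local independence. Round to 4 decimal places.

0.1069

P(θ) = 1 / (1 + exp(−α(θ − β)))
P_1 = 1/(1+e^{1.5620}) = 0.1734
P_2 = 1/(1+e^{0.4750}) = 0.3834
L = P_1 × (1−P_2) = 0.1734 × 0.6166 = 0.10689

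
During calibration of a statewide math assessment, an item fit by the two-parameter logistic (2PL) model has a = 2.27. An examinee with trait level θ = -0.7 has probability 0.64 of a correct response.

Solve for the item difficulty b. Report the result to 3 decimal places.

-0.953

P(θ) = 1 / (1 + exp(−a(θ − b)))
logit(0.64) = ln(0.64/0.36) = 0.5754
b = θ − logit/(a) = -0.7 − 0.5754/2.2700 = -0.9535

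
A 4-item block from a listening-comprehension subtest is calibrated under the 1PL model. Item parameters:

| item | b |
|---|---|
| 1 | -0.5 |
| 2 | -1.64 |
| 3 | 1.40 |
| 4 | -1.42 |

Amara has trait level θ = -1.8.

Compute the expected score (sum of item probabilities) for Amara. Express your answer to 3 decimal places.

1.120

P(θ) = 1 / (1 + exp(−(θ − b)))
P_1 = 1/(1+e^{1.3000}) = 0.2142
P_2 = 1/(1+e^{0.1600}) = 0.4601
P_3 = 1/(1+e^{3.2000}) = 0.0392
P_4 = 1/(1+e^{0.3800}) = 0.4061
E[score] = 0.2142 + 0.4601 + 0.0392 + 0.4061 = 1.1195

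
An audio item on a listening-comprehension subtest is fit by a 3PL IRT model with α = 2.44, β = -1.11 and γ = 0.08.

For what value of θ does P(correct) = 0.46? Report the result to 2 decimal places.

P(θ) = γ + (1 − γ) · 1 / (1 + exp(−α(θ − β)))
Remove guessing floor: (0.46 − 0.08)/(1 − 0.08) = 0.4130
logit = ln(0.4130/0.5870) = -0.3514
θ = β + logit/(α) = -1.11 + (-0.3514)/2.4400 = -1.2540

-1.25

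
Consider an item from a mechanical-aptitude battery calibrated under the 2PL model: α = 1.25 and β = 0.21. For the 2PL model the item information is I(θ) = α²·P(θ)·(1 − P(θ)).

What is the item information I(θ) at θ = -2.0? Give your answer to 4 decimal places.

P = 1/(1+e^{2.7625}) = 0.0594
P(1−P) = 0.0594 × 0.9406 = 0.0559
I = α² × P(1−P) = 1.25² × 0.0559 = 0.08728

0.0873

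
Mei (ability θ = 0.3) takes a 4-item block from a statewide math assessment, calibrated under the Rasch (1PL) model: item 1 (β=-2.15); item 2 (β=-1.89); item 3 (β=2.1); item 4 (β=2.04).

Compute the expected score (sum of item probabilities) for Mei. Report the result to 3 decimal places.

P(θ) = 1 / (1 + exp(−(θ − β)))
P_1 = 1/(1+e^{-2.4500}) = 0.9206
P_2 = 1/(1+e^{-2.1900}) = 0.8993
P_3 = 1/(1+e^{1.8000}) = 0.1419
P_4 = 1/(1+e^{1.7400}) = 0.1493
E[score] = 0.9206 + 0.8993 + 0.1419 + 0.1493 = 2.1111

2.111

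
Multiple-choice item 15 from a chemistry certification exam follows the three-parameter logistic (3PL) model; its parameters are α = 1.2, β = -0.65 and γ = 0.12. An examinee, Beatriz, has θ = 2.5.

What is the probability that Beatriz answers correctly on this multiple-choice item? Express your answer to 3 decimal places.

0.980

P(θ) = γ + (1 − γ) · 1 / (1 + exp(−α(θ − β)))
Exponent: 1.2 × (2.5 − (-0.65)) = 3.7800
1/(1 + e^{-3.7800}) = 0.9777
P = 0.12 + 0.88 × 0.9777 = 0.9804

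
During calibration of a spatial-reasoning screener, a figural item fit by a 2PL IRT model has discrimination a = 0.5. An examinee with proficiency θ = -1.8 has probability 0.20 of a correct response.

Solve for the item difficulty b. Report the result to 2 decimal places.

0.97

P(θ) = 1 / (1 + exp(−a(θ − b)))
logit(0.20) = ln(0.20/0.80) = -1.3863
b = θ − logit/(a) = -1.8 − (-1.3863)/0.5000 = 0.9726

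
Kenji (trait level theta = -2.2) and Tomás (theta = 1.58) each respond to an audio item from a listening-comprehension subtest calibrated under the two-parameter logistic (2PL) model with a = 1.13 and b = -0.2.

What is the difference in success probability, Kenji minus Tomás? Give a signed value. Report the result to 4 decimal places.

-0.7875

P(theta) = 1 / (1 + exp(−a(theta − b)))
P(Kenji) = 0.0945  [exponent -2.2600]
P(Tomás) = 0.8820  [exponent 2.0114]
Difference = 0.0945 − 0.8820 = -0.7875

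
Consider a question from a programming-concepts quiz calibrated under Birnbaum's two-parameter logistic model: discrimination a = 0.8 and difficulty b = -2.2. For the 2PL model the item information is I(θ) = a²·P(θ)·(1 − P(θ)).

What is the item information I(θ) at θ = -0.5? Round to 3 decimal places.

P = 1/(1+e^{-1.3600}) = 0.7958
P(1−P) = 0.7958 × 0.2042 = 0.1625
I = a² × P(1−P) = 0.8² × 0.1625 = 0.10402

0.104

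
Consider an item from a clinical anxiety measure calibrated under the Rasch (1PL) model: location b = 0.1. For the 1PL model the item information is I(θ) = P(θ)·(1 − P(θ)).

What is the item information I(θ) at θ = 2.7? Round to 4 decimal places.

P = 1/(1+e^{-2.6000}) = 0.9309
P(1−P) = 0.9309 × 0.0691 = 0.0644
I = P(1−P) = 0.06436

0.0644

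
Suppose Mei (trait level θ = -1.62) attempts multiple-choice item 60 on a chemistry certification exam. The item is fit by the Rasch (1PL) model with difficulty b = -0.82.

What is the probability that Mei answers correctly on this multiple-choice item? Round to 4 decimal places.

P(θ) = 1 / (1 + exp(−(θ − b)))
Exponent: (-1.62 − (-0.82)) = -0.8000
1/(1 + e^{0.8000}) = 0.3100
P = 0.3100

0.3100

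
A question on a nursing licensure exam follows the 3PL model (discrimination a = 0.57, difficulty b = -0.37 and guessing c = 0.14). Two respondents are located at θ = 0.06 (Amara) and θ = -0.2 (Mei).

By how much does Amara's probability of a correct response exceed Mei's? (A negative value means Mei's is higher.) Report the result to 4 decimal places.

P(θ) = c + (1 − c) · 1 / (1 + exp(−a(θ − b)))
P(Amara) = 0.6224  [exponent 0.2451]
P(Mei) = 0.5908  [exponent 0.0969]
Difference = 0.6224 − 0.5908 = 0.0316

0.0316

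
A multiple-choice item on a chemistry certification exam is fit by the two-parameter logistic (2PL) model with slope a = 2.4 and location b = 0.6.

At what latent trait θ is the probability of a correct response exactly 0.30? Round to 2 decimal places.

P(θ) = 1 / (1 + exp(−a(θ − b)))
logit = ln(0.3000/0.7000) = -0.8473
θ = b + logit/(a) = 0.6 + (-0.8473)/2.4000 = 0.2470

0.25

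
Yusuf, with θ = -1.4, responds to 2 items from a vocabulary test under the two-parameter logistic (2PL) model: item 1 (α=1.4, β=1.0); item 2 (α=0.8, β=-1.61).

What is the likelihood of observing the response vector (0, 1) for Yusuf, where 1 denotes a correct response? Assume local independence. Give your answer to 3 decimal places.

0.524

P(θ) = 1 / (1 + exp(−α(θ − β)))
P_1 = 1/(1+e^{3.3600}) = 0.0336
P_2 = 1/(1+e^{-0.1680}) = 0.5419
L = (1−P_1) × P_2 = 0.9664 × 0.5419 = 0.52371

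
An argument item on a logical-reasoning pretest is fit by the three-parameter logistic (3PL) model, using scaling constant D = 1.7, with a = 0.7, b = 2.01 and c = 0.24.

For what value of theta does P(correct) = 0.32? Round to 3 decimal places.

0.212

P(theta) = c + (1 − c) · 1 / (1 + exp(−D·a(theta − b)))
Remove guessing floor: (0.32 − 0.24)/(1 − 0.24) = 0.1053
logit = ln(0.1053/0.8947) = -2.1401
theta = b + logit/(1.7·a) = 2.01 + (-2.1401)/1.1900 = 0.2116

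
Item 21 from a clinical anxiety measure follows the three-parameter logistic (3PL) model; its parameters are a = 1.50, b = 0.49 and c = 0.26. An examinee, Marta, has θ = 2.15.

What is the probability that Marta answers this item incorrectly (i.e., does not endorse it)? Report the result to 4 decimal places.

0.0567

P(θ) = c + (1 − c) · 1 / (1 + exp(−a(θ − b)))
Exponent: 1.50 × (2.15 − 0.49) = 2.4900
1/(1 + e^{-2.4900}) = 0.9234
P = 0.26 + 0.74 × 0.9234 = 0.9433
P(incorrect) = 1 − 0.9433 = 0.0567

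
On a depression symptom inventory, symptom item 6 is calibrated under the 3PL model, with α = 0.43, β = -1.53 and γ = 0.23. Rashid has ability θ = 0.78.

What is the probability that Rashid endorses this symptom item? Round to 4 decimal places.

P(θ) = γ + (1 − γ) · 1 / (1 + exp(−α(θ − β)))
Exponent: 0.43 × (0.78 − (-1.53)) = 0.9933
1/(1 + e^{-0.9933}) = 0.7297
P = 0.23 + 0.77 × 0.7297 = 0.7919

0.7919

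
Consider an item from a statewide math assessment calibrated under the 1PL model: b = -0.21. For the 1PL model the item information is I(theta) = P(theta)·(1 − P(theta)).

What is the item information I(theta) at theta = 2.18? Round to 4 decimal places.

P = 1/(1+e^{-2.3900}) = 0.9161
P(1−P) = 0.9161 × 0.0839 = 0.0769
I = P(1−P) = 0.07689

0.0769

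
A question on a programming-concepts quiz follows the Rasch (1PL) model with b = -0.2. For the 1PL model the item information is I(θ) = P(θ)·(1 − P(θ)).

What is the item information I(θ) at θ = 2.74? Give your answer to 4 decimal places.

0.0477

P = 1/(1+e^{-2.9400}) = 0.9498
P(1−P) = 0.9498 × 0.0502 = 0.0477
I = P(1−P) = 0.04769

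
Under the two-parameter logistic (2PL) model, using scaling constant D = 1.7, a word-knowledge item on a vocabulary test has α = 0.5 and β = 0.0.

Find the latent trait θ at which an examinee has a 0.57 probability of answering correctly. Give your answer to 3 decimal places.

P(θ) = 1 / (1 + exp(−D·α(θ − β)))
logit = ln(0.5700/0.4300) = 0.2819
θ = β + logit/(1.7·α) = 0.0 + 0.2819/0.8500 = 0.3316

0.332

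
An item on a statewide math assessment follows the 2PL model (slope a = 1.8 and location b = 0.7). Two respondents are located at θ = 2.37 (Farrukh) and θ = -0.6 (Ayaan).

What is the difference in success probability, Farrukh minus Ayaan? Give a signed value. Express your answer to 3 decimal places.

0.865

P(θ) = 1 / (1 + exp(−a(θ − b)))
P(Farrukh) = 0.9528  [exponent 3.0060]
P(Ayaan) = 0.0879  [exponent -2.3400]
Difference = 0.9528 − 0.0879 = 0.8650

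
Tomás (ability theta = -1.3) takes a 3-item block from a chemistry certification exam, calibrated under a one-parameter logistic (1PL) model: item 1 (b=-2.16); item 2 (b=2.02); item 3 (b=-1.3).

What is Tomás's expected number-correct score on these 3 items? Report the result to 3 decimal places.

P(theta) = 1 / (1 + exp(−(theta − b)))
P_1 = 1/(1+e^{-0.8600}) = 0.7027
P_2 = 1/(1+e^{3.3200}) = 0.0349
P_3 = 1/(1+e^{0.0000}) = 0.5000
E[score] = 0.7027 + 0.0349 + 0.5000 = 1.2376

1.238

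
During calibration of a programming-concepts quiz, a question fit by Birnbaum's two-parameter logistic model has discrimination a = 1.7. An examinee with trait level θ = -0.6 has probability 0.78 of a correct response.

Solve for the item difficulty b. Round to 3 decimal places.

P(θ) = 1 / (1 + exp(−a(θ − b)))
logit(0.78) = ln(0.78/0.22) = 1.2657
b = θ − logit/(a) = -0.6 − 1.2657/1.7000 = -1.3445

-1.345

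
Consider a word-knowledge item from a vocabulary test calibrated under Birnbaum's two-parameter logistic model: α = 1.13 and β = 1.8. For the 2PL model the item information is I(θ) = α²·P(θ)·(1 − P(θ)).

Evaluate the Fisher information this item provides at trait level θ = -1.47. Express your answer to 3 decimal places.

0.030

P = 1/(1+e^{3.6951}) = 0.0242
P(1−P) = 0.0242 × 0.9758 = 0.0237
I = α² × P(1−P) = 1.13² × 0.0237 = 0.03021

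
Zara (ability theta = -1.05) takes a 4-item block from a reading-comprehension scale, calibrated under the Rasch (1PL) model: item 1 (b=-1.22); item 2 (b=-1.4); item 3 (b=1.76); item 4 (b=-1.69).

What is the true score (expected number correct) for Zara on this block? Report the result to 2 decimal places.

1.84

P(theta) = 1 / (1 + exp(−(theta − b)))
P_1 = 1/(1+e^{-0.1700}) = 0.5424
P_2 = 1/(1+e^{-0.3500}) = 0.5866
P_3 = 1/(1+e^{2.8100}) = 0.0568
P_4 = 1/(1+e^{-0.6400}) = 0.6548
E[score] = 0.5424 + 0.5866 + 0.0568 + 0.6548 = 1.8406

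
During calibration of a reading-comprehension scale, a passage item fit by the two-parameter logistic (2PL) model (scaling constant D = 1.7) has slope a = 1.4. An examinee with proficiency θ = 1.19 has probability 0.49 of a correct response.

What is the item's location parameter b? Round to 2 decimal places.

1.21

P(θ) = 1 / (1 + exp(−D·a(θ − b)))
logit(0.49) = ln(0.49/0.51) = -0.0400
b = θ − logit/(1.7·a) = 1.19 − (-0.0400)/2.3800 = 1.2068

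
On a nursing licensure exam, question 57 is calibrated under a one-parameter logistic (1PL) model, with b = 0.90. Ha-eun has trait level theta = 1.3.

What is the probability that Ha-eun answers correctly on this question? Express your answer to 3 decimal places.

0.599

P(theta) = 1 / (1 + exp(−(theta − b)))
Exponent: (1.3 − 0.90) = 0.4000
1/(1 + e^{-0.4000}) = 0.5987
P = 0.5987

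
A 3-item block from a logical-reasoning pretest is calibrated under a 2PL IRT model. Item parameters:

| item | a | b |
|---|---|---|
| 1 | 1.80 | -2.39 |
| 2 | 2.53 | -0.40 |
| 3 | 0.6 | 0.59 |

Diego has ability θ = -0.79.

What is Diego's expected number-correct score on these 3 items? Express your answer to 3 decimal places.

1.522

P(θ) = 1 / (1 + exp(−a(θ − b)))
P_1 = 1/(1+e^{-2.8800}) = 0.9468
P_2 = 1/(1+e^{0.9867}) = 0.2716
P_3 = 1/(1+e^{0.8280}) = 0.3041
E[score] = 0.9468 + 0.2716 + 0.3041 = 1.5225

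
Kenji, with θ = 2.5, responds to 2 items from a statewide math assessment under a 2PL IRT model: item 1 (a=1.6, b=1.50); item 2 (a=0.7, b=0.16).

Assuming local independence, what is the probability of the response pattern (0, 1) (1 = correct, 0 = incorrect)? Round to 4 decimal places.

P(θ) = 1 / (1 + exp(−a(θ − b)))
P_1 = 1/(1+e^{-1.6000}) = 0.8320
P_2 = 1/(1+e^{-1.6380}) = 0.8373
L = (1−P_1) × P_2 = 0.1680 × 0.8373 = 0.14064

0.1406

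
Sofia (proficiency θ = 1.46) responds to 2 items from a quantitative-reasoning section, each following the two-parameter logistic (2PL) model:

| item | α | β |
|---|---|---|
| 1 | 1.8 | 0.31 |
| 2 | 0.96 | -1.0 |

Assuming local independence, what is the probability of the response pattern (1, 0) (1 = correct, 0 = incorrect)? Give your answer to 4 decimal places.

P(θ) = 1 / (1 + exp(−α(θ − β)))
P_1 = 1/(1+e^{-2.0700}) = 0.8880
P_2 = 1/(1+e^{-2.3616}) = 0.9139
L = P_1 × (1−P_2) = 0.8880 × 0.0861 = 0.07650

0.0765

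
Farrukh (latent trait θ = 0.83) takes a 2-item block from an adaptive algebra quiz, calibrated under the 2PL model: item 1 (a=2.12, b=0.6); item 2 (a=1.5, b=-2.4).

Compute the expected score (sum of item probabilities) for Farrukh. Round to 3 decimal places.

1.612

P(θ) = 1 / (1 + exp(−a(θ − b)))
P_1 = 1/(1+e^{-0.4876}) = 0.6195
P_2 = 1/(1+e^{-4.8450}) = 0.9922
E[score] = 0.6195 + 0.9922 = 1.6117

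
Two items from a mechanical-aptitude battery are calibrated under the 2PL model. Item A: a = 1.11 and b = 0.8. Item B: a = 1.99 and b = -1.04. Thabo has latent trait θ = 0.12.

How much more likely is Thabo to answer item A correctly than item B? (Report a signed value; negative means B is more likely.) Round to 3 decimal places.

P(θ) = 1 / (1 + exp(−a(θ − b)))
P_A = 0.3198
P_B = 0.9096
P_A − P_B = -0.5898

-0.590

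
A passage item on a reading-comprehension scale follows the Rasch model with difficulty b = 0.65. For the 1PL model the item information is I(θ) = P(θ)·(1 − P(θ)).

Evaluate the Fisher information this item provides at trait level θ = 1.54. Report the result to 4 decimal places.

0.2064

P = 1/(1+e^{-0.8900}) = 0.7089
P(1−P) = 0.7089 × 0.2911 = 0.2064
I = P(1−P) = 0.20636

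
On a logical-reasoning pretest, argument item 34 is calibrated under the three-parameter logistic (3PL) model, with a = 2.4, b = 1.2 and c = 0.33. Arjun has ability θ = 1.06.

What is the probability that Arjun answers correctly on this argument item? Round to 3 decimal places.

P(θ) = c + (1 − c) · 1 / (1 + exp(−a(θ − b)))
Exponent: 2.4 × (1.06 − 1.2) = -0.3360
1/(1 + e^{0.3360}) = 0.4168
P = 0.33 + 0.67 × 0.4168 = 0.6092

0.609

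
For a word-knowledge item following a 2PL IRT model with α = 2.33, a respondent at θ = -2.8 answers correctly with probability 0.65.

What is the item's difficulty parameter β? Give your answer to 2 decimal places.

-3.07

P(θ) = 1 / (1 + exp(−α(θ − β)))
logit(0.65) = ln(0.65/0.35) = 0.6190
β = θ − logit/(α) = -2.8 − 0.6190/2.3300 = -3.0657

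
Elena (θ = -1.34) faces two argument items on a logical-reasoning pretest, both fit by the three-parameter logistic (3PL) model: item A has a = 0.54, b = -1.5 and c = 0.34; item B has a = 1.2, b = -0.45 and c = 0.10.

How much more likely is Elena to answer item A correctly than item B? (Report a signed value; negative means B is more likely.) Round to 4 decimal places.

P(θ) = c + (1 − c) · 1 / (1 + exp(−a(θ − b)))
P_A = 0.6842
P_B = 0.3302
P_A − P_B = 0.3540

0.3540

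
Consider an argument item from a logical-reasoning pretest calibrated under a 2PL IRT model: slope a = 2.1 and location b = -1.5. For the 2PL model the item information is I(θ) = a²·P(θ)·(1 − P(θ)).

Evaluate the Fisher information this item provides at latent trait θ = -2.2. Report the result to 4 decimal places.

0.6703

P = 1/(1+e^{1.4700}) = 0.1869
P(1−P) = 0.1869 × 0.8131 = 0.1520
I = a² × P(1−P) = 2.1² × 0.1520 = 0.67030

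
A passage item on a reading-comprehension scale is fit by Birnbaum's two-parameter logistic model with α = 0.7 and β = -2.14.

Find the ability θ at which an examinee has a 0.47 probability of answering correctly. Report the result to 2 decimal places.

P(θ) = 1 / (1 + exp(−α(θ − β)))
logit = ln(0.4700/0.5300) = -0.1201
θ = β + logit/(α) = -2.14 + (-0.1201)/0.7000 = -2.3116

-2.31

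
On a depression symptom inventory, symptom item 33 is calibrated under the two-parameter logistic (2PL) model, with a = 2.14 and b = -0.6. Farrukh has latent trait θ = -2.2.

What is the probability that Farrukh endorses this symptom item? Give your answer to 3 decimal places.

0.032

P(θ) = 1 / (1 + exp(−a(θ − b)))
Exponent: 2.14 × (-2.2 − (-0.6)) = -3.4240
1/(1 + e^{3.4240}) = 0.0316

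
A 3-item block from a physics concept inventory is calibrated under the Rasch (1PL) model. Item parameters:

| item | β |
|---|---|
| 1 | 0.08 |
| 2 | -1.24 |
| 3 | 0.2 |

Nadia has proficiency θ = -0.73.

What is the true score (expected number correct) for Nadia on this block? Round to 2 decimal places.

P(θ) = 1 / (1 + exp(−(θ − β)))
P_1 = 1/(1+e^{0.8100}) = 0.3079
P_2 = 1/(1+e^{-0.5100}) = 0.6248
P_3 = 1/(1+e^{0.9300}) = 0.2829
E[score] = 0.3079 + 0.6248 + 0.2829 = 1.2156

1.22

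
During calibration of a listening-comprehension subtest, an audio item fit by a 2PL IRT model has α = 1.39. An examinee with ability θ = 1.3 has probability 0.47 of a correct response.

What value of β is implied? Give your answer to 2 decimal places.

P(θ) = 1 / (1 + exp(−α(θ − β)))
logit(0.47) = ln(0.47/0.53) = -0.1201
β = θ − logit/(α) = 1.3 − (-0.1201)/1.3900 = 1.3864

1.39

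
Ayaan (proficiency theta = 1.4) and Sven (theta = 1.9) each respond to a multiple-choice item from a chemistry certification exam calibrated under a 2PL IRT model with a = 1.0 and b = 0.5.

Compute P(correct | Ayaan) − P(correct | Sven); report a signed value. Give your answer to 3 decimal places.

-0.091

P(theta) = 1 / (1 + exp(−a(theta − b)))
P(Ayaan) = 0.7109  [exponent 0.9000]
P(Sven) = 0.8022  [exponent 1.4000]
Difference = 0.7109 − 0.8022 = -0.0912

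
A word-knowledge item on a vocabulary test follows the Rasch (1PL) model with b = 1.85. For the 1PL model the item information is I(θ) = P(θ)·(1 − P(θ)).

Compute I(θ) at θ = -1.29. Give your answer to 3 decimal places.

P = 1/(1+e^{3.1400}) = 0.0415
P(1−P) = 0.0415 × 0.9585 = 0.0398
I = P(1−P) = 0.03977

0.040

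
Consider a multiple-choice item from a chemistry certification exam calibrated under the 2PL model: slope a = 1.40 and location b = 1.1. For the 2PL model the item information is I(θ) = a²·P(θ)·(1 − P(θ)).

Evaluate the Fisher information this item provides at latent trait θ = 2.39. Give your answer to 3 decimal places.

0.238

P = 1/(1+e^{-1.8060}) = 0.8589
P(1−P) = 0.8589 × 0.1411 = 0.1212
I = a² × P(1−P) = 1.40² × 0.1212 = 0.23757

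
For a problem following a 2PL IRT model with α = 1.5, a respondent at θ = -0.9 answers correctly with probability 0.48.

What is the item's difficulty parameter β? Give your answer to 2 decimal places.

P(θ) = 1 / (1 + exp(−α(θ − β)))
logit(0.48) = ln(0.48/0.52) = -0.0800
β = θ − logit/(α) = -0.9 − (-0.0800)/1.5000 = -0.8466

-0.85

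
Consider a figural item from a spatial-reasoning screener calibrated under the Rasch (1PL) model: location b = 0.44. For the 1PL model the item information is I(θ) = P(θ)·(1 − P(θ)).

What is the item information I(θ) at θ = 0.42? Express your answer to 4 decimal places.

P = 1/(1+e^{0.0200}) = 0.4950
P(1−P) = 0.4950 × 0.5050 = 0.2500
I = P(1−P) = 0.24998

0.2500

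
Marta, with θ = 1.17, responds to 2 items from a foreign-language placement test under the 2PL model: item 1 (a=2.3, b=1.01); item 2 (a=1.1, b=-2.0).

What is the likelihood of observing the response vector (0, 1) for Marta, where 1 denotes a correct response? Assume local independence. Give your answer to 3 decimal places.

P(θ) = 1 / (1 + exp(−a(θ − b)))
P_1 = 1/(1+e^{-0.3680}) = 0.5910
P_2 = 1/(1+e^{-3.4870}) = 0.9703
L = (1−P_1) × P_2 = 0.4090 × 0.9703 = 0.39688

0.397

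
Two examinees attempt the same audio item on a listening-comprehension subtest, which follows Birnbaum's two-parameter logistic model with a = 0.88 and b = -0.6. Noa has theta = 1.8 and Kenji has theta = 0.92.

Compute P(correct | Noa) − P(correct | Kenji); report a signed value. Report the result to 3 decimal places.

P(theta) = 1 / (1 + exp(−a(theta − b)))
P(Noa) = 0.8921  [exponent 2.1120]
P(Kenji) = 0.7921  [exponent 1.3376]
Difference = 0.8921 − 0.7921 = 0.1000

0.100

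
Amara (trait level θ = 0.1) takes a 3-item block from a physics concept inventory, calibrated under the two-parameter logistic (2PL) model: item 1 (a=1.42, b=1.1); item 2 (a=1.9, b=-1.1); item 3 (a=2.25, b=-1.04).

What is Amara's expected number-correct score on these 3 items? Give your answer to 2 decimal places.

P(θ) = 1 / (1 + exp(−a(θ − b)))
P_1 = 1/(1+e^{1.4200}) = 0.1947
P_2 = 1/(1+e^{-2.2800}) = 0.9072
P_3 = 1/(1+e^{-2.5650}) = 0.9286
E[score] = 0.1947 + 0.9072 + 0.9286 = 2.0304

2.03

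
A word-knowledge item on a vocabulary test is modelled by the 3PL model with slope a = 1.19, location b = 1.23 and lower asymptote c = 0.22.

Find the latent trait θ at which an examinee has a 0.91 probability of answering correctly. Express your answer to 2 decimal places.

2.94

P(θ) = c + (1 − c) · 1 / (1 + exp(−a(θ − b)))
Remove guessing floor: (0.91 − 0.22)/(1 − 0.22) = 0.8846
logit = ln(0.8846/0.1154) = 2.0369
θ = b + logit/(a) = 1.23 + 2.0369/1.1900 = 2.9417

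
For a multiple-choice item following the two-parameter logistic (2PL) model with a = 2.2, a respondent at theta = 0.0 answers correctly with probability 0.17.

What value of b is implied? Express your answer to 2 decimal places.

P(theta) = 1 / (1 + exp(−a(theta − b)))
logit(0.17) = ln(0.17/0.83) = -1.5856
b = theta − logit/(a) = 0.0 − (-1.5856)/2.2000 = 0.7207

0.72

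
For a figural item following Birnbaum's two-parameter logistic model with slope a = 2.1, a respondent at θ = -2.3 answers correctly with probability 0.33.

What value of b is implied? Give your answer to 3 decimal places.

-1.963

P(θ) = 1 / (1 + exp(−a(θ − b)))
logit(0.33) = ln(0.33/0.67) = -0.7082
b = θ − logit/(a) = -2.3 − (-0.7082)/2.1000 = -1.9628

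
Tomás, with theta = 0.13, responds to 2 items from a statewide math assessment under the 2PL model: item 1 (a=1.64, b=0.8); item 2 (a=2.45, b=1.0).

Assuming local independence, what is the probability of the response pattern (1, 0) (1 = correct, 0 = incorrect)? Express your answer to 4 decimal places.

P(theta) = 1 / (1 + exp(−a(theta − b)))
P_1 = 1/(1+e^{1.0988}) = 0.2500
P_2 = 1/(1+e^{2.1315}) = 0.1061
L = P_1 × (1−P_2) = 0.2500 × 0.8939 = 0.22345

0.2235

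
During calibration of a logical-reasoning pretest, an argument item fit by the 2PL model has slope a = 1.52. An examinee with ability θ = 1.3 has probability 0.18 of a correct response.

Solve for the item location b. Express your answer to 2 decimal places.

2.30

P(θ) = 1 / (1 + exp(−a(θ − b)))
logit(0.18) = ln(0.18/0.82) = -1.5163
b = θ − logit/(a) = 1.3 − (-1.5163)/1.5200 = 2.2976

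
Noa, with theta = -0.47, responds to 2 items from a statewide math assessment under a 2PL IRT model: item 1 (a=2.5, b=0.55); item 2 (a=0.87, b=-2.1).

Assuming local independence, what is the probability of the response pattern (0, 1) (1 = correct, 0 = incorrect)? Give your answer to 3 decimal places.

0.747

P(theta) = 1 / (1 + exp(−a(theta − b)))
P_1 = 1/(1+e^{2.5500}) = 0.0724
P_2 = 1/(1+e^{-1.4181}) = 0.8050
L = (1−P_1) × P_2 = 0.9276 × 0.8050 = 0.74673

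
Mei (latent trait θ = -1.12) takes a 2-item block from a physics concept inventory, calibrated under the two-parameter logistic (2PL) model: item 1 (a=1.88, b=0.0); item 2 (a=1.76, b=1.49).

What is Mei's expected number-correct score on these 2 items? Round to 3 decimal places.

0.119

P(θ) = 1 / (1 + exp(−a(θ − b)))
P_1 = 1/(1+e^{2.1056}) = 0.1086
P_2 = 1/(1+e^{4.5936}) = 0.0100
E[score] = 0.1086 + 0.0100 = 0.1186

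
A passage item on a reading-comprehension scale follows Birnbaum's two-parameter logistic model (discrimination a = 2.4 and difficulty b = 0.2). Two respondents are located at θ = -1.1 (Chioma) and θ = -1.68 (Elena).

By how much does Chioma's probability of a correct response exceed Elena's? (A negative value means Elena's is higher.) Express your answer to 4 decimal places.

0.0314

P(θ) = 1 / (1 + exp(−a(θ − b)))
P(Chioma) = 0.0423  [exponent -3.1200]
P(Elena) = 0.0109  [exponent -4.5120]
Difference = 0.0423 − 0.0109 = 0.0314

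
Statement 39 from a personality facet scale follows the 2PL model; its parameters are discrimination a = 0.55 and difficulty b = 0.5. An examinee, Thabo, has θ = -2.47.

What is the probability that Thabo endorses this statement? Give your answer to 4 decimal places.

P(θ) = 1 / (1 + exp(−a(θ − b)))
Exponent: 0.55 × (-2.47 − 0.5) = -1.6335
1/(1 + e^{1.6335}) = 0.1634

0.1634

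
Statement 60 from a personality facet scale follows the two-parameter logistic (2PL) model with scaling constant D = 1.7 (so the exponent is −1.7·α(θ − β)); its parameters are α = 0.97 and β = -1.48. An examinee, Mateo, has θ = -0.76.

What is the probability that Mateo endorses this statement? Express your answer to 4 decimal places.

0.7663

P(θ) = 1 / (1 + exp(−D·α(θ − β)))
Exponent: 1.7 × 0.97 × (-0.76 − (-1.48)) = 1.1873
1/(1 + e^{-1.1873}) = 0.7663
P = 0.7663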